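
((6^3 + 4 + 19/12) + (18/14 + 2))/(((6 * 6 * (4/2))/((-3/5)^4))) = 56667/140000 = 0.40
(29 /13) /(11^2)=29 /1573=0.02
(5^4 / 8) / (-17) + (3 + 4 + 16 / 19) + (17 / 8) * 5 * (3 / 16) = 216589 / 41344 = 5.24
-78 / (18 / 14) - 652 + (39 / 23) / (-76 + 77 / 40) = -145707242 / 204447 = -712.69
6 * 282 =1692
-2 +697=695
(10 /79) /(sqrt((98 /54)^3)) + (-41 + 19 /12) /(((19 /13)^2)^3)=-2283080657 /564550572 + 810 * sqrt(3) /27097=-3.99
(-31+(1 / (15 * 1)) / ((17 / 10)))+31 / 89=-138950 / 4539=-30.61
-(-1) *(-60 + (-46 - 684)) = -790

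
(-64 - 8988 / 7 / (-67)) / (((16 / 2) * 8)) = -751 / 1072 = -0.70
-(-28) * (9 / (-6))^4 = 567 / 4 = 141.75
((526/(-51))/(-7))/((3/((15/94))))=1315/16779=0.08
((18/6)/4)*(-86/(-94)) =129/188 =0.69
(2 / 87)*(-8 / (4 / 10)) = -40 / 87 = -0.46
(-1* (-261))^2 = 68121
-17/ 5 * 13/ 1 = -221/ 5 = -44.20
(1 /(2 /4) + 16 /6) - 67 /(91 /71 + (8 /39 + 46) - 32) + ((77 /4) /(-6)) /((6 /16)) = -3170612 /385947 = -8.22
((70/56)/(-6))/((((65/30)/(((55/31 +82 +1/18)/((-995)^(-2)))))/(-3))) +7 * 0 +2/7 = 1620863999219/67704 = 23940446.64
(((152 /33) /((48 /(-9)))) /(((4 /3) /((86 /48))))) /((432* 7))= -817 /2128896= -0.00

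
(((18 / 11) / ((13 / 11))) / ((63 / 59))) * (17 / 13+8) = 14278 / 1183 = 12.07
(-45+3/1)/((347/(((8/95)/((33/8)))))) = -896/362615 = -0.00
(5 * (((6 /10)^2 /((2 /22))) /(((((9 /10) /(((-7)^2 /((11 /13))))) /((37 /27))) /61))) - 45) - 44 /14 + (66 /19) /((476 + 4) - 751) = 103591827749 /973161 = 106448.81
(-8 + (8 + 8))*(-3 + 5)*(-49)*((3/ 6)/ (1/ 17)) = -6664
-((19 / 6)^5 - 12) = -2382787 / 7776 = -306.43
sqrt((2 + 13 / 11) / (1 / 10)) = 5 * sqrt(154) / 11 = 5.64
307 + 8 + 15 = 330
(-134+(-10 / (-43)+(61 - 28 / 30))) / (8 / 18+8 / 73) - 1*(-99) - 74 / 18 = -3837341 / 100620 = -38.14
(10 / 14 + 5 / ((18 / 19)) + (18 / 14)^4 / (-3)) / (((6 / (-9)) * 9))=-219599 / 259308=-0.85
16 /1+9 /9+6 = 23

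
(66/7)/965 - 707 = -4775719/6755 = -706.99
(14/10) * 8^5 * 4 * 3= 2752512/5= 550502.40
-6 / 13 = -0.46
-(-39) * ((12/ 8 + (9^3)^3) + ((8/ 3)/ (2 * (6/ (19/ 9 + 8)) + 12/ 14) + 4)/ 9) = 25293134181263/ 1674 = 15109399152.49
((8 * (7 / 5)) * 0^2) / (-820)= 0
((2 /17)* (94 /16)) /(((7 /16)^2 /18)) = 65.00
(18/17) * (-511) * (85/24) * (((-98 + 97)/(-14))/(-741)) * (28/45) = 511/4446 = 0.11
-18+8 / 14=-122 / 7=-17.43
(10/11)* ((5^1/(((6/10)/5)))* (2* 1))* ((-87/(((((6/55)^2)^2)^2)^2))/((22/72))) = -53609056367257251420.01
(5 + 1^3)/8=3/4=0.75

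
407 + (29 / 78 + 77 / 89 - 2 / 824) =583796615 / 1430052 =408.23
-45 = -45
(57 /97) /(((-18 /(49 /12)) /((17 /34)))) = -931 /13968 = -0.07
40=40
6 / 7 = 0.86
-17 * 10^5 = -1700000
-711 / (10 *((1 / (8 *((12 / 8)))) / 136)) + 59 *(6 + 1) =-578111 / 5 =-115622.20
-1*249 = -249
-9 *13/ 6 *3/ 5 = -117/ 10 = -11.70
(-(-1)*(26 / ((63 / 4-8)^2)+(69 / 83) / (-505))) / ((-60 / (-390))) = 2.80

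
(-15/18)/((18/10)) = -25/54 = -0.46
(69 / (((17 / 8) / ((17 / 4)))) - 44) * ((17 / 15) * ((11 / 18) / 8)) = 8789 / 1080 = 8.14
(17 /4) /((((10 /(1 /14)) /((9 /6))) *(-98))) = -51 /109760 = -0.00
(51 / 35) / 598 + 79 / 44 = 827857 / 460460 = 1.80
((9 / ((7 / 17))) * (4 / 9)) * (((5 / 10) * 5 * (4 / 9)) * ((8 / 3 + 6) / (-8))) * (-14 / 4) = 1105 / 27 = 40.93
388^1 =388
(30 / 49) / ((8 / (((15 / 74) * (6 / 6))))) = 0.02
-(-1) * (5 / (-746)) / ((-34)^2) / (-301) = 5 / 259575176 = 0.00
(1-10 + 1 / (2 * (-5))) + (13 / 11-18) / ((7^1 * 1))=-8857 / 770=-11.50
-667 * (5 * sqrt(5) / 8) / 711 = -3335 * sqrt(5) / 5688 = -1.31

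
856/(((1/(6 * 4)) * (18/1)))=3424/3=1141.33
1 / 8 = 0.12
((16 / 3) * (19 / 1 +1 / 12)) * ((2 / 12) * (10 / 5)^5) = 14656 / 27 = 542.81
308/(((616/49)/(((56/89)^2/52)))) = 0.19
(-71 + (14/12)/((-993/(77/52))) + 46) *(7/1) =-54221573/309816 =-175.01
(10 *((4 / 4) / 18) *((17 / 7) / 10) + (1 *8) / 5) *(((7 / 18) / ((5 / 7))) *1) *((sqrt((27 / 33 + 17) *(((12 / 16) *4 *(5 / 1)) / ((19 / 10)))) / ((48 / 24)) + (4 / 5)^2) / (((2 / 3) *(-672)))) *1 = -7651 *sqrt(1254) / 21669120 - 1093 / 810000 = -0.01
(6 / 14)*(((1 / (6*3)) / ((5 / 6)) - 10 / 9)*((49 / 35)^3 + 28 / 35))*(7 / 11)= -20821 / 20625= -1.01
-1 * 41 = -41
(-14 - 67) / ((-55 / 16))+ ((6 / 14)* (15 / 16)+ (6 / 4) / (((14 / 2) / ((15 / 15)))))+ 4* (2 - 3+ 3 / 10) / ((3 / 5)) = 360601 / 18480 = 19.51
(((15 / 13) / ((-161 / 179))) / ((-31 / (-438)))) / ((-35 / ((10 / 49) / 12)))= 196005 / 22254869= 0.01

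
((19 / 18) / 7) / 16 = 19 / 2016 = 0.01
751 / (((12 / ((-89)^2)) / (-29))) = -172511459 / 12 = -14375954.92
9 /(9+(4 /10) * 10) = 0.69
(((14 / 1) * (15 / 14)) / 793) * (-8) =-0.15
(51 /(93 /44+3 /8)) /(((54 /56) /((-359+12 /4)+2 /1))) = -4942784 /657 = -7523.26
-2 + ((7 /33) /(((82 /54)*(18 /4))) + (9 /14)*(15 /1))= 48453 /6314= 7.67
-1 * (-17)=17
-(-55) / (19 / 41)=2255 / 19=118.68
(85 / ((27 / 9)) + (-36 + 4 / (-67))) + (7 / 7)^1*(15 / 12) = -5207 / 804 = -6.48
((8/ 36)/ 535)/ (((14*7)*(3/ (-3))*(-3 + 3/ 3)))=1/ 471870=0.00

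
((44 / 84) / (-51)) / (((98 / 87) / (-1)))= 0.01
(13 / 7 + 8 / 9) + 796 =50321 / 63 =798.75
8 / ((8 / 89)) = 89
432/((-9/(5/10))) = -24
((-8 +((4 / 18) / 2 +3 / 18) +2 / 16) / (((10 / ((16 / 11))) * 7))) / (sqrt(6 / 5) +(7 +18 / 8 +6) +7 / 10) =-63452 / 6380703 +8752 * sqrt(30) / 70187733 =-0.01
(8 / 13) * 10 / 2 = 3.08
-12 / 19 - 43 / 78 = -1753 / 1482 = -1.18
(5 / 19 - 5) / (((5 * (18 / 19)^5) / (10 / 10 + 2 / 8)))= -651605 / 419904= -1.55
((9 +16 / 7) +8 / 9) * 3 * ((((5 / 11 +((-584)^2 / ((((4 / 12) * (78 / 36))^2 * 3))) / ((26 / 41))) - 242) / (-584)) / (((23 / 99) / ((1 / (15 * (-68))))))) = 90.64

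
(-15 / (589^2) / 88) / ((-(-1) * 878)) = -15 / 26804504144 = -0.00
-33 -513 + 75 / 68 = -37053 / 68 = -544.90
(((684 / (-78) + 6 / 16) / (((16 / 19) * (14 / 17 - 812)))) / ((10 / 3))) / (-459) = -0.00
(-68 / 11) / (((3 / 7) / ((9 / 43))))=-1428 / 473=-3.02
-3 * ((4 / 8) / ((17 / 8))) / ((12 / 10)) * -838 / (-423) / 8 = -2095 / 14382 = -0.15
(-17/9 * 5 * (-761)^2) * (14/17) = -40538470/9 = -4504274.44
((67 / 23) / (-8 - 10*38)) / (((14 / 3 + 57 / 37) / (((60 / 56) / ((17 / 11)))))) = -1227105 / 1463375368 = -0.00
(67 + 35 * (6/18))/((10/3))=118/5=23.60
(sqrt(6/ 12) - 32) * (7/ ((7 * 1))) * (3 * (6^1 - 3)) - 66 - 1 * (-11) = -343 + 9 * sqrt(2)/ 2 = -336.64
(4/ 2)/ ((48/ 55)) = 55/ 24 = 2.29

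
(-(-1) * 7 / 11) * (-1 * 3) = -1.91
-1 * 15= -15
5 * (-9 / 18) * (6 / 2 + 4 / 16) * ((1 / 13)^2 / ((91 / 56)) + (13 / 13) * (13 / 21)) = -143645 / 28392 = -5.06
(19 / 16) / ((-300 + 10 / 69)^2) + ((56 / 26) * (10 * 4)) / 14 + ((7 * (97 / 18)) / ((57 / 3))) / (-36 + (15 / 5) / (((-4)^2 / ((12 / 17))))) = 226472623788855923 / 37135752357787200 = 6.10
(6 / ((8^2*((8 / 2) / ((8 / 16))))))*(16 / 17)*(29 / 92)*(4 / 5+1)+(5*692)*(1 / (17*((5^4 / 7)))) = 2.29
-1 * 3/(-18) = 1/6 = 0.17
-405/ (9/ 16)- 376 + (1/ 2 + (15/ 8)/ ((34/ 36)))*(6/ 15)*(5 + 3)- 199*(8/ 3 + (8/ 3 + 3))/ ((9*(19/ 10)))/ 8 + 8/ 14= -1342543121/ 1220940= -1099.60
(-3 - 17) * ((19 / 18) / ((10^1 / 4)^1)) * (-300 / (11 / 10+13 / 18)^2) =1282500 / 1681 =762.94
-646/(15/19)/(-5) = 163.65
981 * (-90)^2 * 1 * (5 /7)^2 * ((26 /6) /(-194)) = -430413750 /4753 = -90556.23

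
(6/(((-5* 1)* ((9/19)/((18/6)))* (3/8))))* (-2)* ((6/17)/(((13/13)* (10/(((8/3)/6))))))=2432/3825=0.64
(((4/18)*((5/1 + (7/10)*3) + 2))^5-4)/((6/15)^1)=74.54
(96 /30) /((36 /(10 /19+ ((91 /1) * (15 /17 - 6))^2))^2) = 1418247051988971961 /12211187805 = 116143251.14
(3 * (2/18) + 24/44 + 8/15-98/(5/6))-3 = -19666/165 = -119.19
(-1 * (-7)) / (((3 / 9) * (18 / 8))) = 28 / 3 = 9.33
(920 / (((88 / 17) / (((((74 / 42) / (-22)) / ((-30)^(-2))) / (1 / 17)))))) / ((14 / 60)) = -933315.48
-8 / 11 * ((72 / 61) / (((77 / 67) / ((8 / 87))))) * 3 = -0.21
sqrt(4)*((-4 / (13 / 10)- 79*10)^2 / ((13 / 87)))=18495521400 / 2197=8418535.00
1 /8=0.12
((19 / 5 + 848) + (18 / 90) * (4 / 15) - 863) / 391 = -836 / 29325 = -0.03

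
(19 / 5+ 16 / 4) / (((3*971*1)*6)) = 13 / 29130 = 0.00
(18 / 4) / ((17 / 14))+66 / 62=2514 / 527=4.77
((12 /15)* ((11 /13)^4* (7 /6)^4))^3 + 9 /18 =92966119144269284131921 /99052461244611400968000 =0.94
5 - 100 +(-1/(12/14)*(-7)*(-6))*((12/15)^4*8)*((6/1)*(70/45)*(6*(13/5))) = -73353131/3125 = -23473.00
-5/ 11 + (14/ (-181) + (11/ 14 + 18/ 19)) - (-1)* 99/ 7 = 8126299/ 529606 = 15.34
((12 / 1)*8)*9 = 864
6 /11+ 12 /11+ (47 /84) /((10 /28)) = 1057 /330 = 3.20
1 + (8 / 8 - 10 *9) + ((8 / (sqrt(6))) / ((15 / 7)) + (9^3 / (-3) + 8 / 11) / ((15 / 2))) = -3970 / 33 + 28 *sqrt(6) / 45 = -118.78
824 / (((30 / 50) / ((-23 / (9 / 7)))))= -663320 / 27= -24567.41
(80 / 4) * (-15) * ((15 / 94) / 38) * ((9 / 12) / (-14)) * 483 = 232875 / 7144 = 32.60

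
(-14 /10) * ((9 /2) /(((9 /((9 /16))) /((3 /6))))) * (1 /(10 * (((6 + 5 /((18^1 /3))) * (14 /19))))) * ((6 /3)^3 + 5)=-0.05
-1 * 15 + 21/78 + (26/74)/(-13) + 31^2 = 910285/962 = 946.24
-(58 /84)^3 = -24389 /74088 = -0.33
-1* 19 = -19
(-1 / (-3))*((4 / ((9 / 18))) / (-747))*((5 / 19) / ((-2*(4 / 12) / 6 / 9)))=120 / 1577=0.08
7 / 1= 7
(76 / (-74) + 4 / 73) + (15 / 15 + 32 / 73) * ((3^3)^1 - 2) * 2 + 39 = 296963 / 2701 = 109.95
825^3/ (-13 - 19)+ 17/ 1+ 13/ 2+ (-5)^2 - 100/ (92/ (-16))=-12914810879/ 736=-17547297.39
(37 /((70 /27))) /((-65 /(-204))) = 101898 /2275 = 44.79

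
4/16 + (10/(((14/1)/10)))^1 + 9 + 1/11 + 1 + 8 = 7849/308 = 25.48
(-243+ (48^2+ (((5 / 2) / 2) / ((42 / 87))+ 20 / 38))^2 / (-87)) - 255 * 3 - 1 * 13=-2042153784611 / 32830784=-62202.41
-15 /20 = -3 /4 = -0.75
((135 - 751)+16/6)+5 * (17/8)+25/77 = -1113205/1848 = -602.38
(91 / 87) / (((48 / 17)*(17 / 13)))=0.28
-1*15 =-15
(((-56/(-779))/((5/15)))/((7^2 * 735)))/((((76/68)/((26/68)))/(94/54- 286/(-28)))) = 117494/4797522135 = 0.00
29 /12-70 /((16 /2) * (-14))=73 /24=3.04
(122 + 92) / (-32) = -107 / 16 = -6.69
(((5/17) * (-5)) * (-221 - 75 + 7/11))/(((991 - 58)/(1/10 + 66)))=3579315/116314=30.77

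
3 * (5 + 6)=33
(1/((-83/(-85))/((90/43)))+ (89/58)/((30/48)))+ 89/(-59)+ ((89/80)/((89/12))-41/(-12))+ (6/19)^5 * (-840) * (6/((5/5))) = -4160048661295199/453613339000230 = -9.17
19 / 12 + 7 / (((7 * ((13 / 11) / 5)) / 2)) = 1567 / 156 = 10.04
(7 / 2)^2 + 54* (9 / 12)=211 / 4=52.75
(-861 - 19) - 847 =-1727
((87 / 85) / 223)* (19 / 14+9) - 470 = -24942257 / 53074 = -469.95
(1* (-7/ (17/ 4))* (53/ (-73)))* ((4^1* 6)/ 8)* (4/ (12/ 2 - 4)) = 8904/ 1241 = 7.17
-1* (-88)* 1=88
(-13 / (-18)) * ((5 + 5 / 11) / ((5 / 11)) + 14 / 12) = 1027 / 108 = 9.51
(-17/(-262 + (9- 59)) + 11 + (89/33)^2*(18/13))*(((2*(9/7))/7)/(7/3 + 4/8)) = 552141/201586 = 2.74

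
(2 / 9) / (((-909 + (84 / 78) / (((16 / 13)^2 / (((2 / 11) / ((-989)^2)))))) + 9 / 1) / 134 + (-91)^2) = 184544045312 / 6871363939339443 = 0.00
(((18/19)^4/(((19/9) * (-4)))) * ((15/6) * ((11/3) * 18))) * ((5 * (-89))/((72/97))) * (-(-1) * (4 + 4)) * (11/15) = 137071493460/2476099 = 55357.84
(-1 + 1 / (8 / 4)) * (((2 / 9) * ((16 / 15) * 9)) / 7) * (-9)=48 / 35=1.37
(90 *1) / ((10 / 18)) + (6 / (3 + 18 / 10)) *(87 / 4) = 3027 / 16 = 189.19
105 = 105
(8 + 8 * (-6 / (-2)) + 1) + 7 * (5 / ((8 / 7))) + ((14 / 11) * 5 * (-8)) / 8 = 5039 / 88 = 57.26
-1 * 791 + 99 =-692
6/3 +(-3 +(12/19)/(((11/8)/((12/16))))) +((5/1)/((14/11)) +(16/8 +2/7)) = 16265/2926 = 5.56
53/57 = 0.93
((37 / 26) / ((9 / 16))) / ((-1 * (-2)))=148 / 117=1.26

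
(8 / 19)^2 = 64 / 361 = 0.18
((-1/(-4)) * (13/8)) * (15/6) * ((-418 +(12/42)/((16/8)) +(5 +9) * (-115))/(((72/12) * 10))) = -184535/5376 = -34.33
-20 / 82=-10 / 41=-0.24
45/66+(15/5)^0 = 1.68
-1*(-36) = 36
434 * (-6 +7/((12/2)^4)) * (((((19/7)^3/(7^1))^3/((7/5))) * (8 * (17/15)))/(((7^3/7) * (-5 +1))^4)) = -0.00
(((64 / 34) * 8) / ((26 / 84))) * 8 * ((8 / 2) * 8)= 12454.81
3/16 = 0.19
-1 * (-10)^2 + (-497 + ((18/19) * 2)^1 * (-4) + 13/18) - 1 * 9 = -209597/342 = -612.86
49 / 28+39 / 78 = 9 / 4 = 2.25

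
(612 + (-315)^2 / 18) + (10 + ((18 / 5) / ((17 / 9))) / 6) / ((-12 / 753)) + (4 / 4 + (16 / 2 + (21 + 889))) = 2174663 / 340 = 6396.07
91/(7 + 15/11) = 1001/92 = 10.88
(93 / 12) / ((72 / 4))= 31 / 72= 0.43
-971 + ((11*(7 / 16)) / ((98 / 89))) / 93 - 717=-35163437 / 20832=-1687.95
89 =89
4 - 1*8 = -4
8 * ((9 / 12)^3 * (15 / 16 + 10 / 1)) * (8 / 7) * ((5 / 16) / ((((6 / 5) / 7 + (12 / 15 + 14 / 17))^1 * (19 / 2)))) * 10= 3346875 / 432896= 7.73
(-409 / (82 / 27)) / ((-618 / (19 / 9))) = 7771 / 16892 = 0.46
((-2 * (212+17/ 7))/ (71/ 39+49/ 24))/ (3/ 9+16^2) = -2809872/ 6486515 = -0.43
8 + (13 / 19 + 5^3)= 2540 / 19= 133.68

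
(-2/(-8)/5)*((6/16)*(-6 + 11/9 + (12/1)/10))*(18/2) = -483/800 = -0.60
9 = 9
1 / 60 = 0.02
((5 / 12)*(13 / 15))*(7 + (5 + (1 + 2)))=65 / 12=5.42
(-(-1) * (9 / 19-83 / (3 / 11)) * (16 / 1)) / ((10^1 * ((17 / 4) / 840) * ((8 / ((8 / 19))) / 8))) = -248299520 / 6137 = -40459.43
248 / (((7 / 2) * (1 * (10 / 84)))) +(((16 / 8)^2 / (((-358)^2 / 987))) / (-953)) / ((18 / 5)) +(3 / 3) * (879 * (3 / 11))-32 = 8090756062043 / 10076574090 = 802.93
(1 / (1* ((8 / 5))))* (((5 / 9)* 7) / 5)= 35 / 72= 0.49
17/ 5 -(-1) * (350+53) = 2032/ 5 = 406.40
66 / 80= 33 / 40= 0.82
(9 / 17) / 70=9 / 1190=0.01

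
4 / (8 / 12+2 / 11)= 33 / 7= 4.71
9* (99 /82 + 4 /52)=12321 /1066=11.56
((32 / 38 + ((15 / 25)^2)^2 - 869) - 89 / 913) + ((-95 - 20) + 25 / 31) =-330155682933 / 336098125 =-982.32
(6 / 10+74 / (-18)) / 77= -158 / 3465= -0.05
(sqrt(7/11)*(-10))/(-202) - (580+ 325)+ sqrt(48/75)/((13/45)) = -11729/13+ 5*sqrt(77)/1111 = -902.19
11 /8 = 1.38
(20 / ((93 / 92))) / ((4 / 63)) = 9660 / 31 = 311.61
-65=-65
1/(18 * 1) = 1/18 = 0.06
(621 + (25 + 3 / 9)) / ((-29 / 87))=-1939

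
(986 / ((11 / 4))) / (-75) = -3944 / 825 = -4.78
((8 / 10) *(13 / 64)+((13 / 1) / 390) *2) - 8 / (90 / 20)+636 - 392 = 242.45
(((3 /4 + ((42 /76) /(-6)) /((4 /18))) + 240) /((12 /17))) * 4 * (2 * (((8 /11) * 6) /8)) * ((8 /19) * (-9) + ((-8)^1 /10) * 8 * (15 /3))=-19195380 /361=-53172.80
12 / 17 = 0.71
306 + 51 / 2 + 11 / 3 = 2011 / 6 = 335.17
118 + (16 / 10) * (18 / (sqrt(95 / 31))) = 144 * sqrt(2945) / 475 + 118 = 134.45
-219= -219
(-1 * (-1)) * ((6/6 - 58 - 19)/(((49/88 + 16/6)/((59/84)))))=-98648/5957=-16.56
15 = 15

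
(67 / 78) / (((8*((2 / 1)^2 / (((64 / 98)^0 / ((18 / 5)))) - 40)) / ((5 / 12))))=-1675 / 958464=-0.00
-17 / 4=-4.25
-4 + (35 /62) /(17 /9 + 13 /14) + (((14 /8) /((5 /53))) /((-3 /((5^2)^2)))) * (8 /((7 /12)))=-116661363 /2201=-53003.80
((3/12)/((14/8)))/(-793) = -0.00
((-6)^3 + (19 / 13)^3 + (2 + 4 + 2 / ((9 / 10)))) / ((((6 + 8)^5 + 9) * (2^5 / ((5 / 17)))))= -20233295 / 5785207118496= -0.00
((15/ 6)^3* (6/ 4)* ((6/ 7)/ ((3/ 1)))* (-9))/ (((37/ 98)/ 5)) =-118125/ 148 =-798.14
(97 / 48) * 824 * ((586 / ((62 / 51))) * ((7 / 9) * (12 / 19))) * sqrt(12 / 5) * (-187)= -260570435356 * sqrt(15) / 8835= -114225801.54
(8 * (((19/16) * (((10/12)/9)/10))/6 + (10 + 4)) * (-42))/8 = -1016197/1728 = -588.08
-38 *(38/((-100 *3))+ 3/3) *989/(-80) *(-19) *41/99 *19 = -36434452421/594000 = -61337.46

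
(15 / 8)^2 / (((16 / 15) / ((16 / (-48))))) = -1125 / 1024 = -1.10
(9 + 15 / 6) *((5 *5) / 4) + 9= 647 / 8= 80.88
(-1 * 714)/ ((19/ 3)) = -2142/ 19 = -112.74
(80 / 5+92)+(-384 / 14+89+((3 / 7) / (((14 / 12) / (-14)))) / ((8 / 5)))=2329 / 14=166.36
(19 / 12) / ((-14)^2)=19 / 2352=0.01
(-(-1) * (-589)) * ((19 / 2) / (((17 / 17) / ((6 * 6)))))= -201438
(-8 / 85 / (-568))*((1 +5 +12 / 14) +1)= 11 / 8449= 0.00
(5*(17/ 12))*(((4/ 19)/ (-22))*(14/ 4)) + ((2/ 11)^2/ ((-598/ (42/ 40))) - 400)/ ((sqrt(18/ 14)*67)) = -144716021*sqrt(7)/ 72719790 - 595/ 2508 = -5.50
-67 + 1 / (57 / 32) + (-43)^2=101606 / 57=1782.56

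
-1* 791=-791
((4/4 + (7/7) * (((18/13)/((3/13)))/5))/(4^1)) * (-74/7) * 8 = -1628/35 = -46.51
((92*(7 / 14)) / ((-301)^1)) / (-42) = 23 / 6321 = 0.00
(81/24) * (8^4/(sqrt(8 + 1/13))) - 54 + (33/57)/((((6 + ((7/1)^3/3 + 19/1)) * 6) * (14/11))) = -1091653/20216 + 4608 * sqrt(1365)/35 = 4810.19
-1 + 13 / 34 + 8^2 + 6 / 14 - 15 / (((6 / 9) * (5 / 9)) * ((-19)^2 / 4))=5443951 / 85918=63.36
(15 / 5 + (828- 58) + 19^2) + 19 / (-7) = 7919 / 7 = 1131.29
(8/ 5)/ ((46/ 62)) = 2.16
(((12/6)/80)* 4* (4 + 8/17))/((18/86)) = 1634/765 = 2.14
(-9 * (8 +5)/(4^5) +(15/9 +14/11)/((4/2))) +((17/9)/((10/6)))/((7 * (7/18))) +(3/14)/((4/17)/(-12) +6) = 182575055/101004288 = 1.81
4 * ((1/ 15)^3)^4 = 0.00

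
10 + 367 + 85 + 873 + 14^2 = 1531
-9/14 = -0.64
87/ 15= 29/ 5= 5.80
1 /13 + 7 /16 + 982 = 204363 /208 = 982.51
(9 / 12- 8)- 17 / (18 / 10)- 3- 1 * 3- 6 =-1033 / 36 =-28.69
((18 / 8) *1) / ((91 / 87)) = 783 / 364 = 2.15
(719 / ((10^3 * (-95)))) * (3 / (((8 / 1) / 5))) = -2157 / 152000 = -0.01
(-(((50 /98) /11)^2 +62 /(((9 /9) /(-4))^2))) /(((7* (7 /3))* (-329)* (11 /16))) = 13833477936 /51518379451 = 0.27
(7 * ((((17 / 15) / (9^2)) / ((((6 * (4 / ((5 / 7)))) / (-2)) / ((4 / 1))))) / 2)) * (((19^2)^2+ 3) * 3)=-1107754 / 243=-4558.66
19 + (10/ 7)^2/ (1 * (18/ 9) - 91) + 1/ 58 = 4804383/ 252938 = 18.99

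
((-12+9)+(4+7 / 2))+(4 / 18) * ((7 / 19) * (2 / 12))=4631 / 1026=4.51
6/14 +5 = 38/7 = 5.43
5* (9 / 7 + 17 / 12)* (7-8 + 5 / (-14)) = -21565 / 1176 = -18.34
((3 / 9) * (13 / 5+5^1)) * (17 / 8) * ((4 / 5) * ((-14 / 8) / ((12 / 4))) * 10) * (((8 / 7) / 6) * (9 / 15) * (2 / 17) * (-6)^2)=-304 / 25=-12.16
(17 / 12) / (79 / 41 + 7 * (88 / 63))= 2091 / 17276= 0.12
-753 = -753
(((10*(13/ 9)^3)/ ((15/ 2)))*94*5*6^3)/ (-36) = -8260720/ 729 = -11331.58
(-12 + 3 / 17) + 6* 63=6225 / 17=366.18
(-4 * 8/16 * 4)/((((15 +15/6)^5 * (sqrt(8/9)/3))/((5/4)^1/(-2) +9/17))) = 936 * sqrt(2)/892871875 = 0.00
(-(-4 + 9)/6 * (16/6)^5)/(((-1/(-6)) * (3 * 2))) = -81920/729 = -112.37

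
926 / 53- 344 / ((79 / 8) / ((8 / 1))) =-1093694 / 4187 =-261.21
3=3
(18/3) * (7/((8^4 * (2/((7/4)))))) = 147/16384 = 0.01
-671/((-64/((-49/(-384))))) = 1.34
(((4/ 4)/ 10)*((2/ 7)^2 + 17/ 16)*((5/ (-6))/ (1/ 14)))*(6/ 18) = -299/ 672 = -0.44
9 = 9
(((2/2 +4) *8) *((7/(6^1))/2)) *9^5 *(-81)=-111602610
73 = 73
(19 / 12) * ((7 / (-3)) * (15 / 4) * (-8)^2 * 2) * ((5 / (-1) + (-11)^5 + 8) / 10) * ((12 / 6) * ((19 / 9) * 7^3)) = 1116721004224 / 27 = 41360037193.48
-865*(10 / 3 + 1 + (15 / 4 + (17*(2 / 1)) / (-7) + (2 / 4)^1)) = -270745 / 84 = -3223.15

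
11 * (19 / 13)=209 / 13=16.08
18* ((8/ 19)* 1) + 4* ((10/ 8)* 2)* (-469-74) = -103026/ 19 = -5422.42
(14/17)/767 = 14/13039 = 0.00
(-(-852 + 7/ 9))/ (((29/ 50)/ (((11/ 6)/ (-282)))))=-44825/ 4698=-9.54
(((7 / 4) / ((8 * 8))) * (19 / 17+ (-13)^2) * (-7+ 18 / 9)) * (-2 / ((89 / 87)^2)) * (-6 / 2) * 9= -5171405715 / 4309024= -1200.13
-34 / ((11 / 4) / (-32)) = 395.64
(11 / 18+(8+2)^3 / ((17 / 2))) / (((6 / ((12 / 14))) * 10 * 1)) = 1.69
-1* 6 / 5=-6 / 5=-1.20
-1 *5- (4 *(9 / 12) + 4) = -12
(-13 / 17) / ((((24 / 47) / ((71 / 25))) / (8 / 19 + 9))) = -7765199 / 193800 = -40.07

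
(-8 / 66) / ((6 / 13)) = -26 / 99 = -0.26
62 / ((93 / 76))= 152 / 3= 50.67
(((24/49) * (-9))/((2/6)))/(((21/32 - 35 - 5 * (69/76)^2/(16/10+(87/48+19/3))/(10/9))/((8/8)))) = 17509042944/45974557769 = 0.38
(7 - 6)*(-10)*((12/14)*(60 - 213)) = 9180/7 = 1311.43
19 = 19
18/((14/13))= 117/7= 16.71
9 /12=3 /4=0.75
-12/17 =-0.71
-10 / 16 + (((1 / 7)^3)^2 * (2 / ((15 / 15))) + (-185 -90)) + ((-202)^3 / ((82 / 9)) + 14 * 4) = -34918073196869 / 38588872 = -904874.16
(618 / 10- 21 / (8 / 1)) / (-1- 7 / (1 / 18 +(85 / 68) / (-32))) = -44973 / 323320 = -0.14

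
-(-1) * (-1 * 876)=-876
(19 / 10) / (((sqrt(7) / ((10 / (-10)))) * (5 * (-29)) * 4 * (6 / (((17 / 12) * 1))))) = 323 * sqrt(7) / 2923200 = 0.00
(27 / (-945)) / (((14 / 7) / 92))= -46 / 35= -1.31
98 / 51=1.92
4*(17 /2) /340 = 1 /10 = 0.10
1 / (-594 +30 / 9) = -3 / 1772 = -0.00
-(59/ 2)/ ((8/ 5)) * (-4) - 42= 127/ 4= 31.75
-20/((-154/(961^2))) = 9235210/77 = 119937.79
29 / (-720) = -29 / 720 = -0.04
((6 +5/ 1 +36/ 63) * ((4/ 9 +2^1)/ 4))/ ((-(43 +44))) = -33/ 406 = -0.08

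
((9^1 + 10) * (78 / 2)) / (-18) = -247 / 6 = -41.17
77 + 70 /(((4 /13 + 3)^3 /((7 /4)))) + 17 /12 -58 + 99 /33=25571057 /954084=26.80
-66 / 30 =-11 / 5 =-2.20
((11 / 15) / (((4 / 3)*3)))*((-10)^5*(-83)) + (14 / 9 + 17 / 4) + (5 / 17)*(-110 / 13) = 1521669.98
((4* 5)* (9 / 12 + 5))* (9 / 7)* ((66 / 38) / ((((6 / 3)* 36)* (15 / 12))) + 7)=276069 / 266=1037.85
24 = 24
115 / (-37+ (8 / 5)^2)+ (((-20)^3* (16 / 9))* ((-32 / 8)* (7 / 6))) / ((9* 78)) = 248069875 / 2719899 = 91.21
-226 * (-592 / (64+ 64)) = 4181 / 4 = 1045.25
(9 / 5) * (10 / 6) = 3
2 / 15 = 0.13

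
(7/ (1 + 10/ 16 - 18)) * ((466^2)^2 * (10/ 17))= -26407767868160/ 2227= -11858000838.87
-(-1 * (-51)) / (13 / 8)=-408 / 13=-31.38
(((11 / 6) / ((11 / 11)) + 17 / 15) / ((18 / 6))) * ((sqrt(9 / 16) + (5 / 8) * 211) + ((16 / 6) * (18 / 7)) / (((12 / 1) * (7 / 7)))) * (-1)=-663851 / 5040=-131.72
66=66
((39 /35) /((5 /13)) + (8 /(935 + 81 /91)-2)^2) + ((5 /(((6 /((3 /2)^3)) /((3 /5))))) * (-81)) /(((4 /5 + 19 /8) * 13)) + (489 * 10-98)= 5024885572410235921 /1047822275058650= 4795.55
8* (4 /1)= 32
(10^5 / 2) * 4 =200000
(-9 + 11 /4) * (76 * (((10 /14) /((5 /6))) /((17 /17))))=-2850 /7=-407.14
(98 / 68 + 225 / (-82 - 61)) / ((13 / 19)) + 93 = 5865941 / 63206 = 92.81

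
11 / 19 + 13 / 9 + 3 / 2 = 1205 / 342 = 3.52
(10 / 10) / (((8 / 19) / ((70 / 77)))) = 95 / 44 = 2.16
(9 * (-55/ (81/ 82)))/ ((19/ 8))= -36080/ 171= -210.99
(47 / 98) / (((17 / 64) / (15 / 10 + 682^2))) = 99935536 / 119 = 839794.42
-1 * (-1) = 1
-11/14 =-0.79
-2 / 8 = -1 / 4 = -0.25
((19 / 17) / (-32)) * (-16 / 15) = 19 / 510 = 0.04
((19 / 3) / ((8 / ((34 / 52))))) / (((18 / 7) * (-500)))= -2261 / 5616000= -0.00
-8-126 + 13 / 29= -3873 / 29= -133.55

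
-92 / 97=-0.95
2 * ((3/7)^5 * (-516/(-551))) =250776/9260657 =0.03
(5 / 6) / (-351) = -5 / 2106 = -0.00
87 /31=2.81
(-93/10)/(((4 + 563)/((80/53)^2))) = -0.04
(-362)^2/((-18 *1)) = -65522/9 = -7280.22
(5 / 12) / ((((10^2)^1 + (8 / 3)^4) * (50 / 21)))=567 / 487840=0.00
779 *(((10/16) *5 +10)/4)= 81795/32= 2556.09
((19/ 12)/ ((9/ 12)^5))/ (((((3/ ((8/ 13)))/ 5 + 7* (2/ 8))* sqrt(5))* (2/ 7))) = 3.83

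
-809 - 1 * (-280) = -529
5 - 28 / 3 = -13 / 3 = -4.33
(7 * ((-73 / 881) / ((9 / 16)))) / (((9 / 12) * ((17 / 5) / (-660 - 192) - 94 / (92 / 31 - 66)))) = -0.92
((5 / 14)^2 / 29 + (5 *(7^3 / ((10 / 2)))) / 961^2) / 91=25037637 / 477685696124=0.00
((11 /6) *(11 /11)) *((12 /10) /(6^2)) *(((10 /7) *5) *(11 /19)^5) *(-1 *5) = -44289025 /311988474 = -0.14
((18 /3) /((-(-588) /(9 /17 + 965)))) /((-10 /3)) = -24621 /8330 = -2.96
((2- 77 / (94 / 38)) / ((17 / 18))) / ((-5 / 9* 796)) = 110889 / 1590010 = 0.07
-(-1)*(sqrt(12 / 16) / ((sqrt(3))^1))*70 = 35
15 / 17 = 0.88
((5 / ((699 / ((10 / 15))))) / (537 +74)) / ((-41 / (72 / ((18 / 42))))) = -560 / 17510649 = -0.00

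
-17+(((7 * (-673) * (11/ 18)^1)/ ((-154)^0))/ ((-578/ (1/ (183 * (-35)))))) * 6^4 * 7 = -2120317/ 88145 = -24.05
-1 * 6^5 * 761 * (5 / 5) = -5917536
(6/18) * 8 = 8/3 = 2.67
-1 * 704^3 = -348913664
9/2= 4.50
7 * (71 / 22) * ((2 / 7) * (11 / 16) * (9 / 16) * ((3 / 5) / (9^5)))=0.00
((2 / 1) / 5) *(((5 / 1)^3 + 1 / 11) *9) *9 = 222912 / 55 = 4052.95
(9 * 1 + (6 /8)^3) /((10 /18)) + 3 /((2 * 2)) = 5667 /320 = 17.71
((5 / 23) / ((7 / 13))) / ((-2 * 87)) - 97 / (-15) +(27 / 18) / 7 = 467738 / 70035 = 6.68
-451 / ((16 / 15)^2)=-101475 / 256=-396.39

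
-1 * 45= -45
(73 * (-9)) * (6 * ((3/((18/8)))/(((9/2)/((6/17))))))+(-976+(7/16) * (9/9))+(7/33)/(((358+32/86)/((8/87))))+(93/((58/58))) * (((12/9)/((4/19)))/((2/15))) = 3029.70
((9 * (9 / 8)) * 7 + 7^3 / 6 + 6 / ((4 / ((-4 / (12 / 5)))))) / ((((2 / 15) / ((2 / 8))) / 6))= 45195 / 32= 1412.34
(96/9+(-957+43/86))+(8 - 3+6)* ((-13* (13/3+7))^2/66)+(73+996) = 202015/54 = 3741.02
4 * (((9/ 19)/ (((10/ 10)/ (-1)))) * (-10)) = 360/ 19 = 18.95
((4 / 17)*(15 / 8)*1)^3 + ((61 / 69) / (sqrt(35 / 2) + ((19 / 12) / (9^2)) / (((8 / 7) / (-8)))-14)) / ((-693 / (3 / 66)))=533628*sqrt(70) / 3356213193641 + 1618258933182321 / 18844657623266552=0.09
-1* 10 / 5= -2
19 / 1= 19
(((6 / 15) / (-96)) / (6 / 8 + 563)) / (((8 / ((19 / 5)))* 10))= -19 / 54120000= -0.00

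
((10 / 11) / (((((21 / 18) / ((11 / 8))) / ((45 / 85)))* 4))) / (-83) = -135 / 79016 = -0.00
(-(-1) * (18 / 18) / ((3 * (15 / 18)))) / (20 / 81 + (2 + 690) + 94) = 81 / 159215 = 0.00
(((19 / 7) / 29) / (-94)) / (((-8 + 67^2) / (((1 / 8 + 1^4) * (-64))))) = 684 / 42753221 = 0.00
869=869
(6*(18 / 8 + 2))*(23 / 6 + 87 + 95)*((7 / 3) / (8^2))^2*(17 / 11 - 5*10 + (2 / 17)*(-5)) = -55673065 / 180224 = -308.91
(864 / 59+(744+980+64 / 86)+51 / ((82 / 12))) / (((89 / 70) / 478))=6079757954200 / 9257513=656737.72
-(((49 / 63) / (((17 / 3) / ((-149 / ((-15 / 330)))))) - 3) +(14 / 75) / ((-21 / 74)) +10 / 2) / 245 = -1726084 / 937125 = -1.84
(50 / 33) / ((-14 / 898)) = -22450 / 231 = -97.19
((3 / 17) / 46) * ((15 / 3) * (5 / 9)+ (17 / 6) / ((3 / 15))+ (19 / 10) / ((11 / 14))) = 19169 / 258060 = 0.07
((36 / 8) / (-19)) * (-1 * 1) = 9 / 38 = 0.24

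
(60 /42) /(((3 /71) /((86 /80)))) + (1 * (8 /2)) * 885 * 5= 1489853 /84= 17736.35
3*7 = 21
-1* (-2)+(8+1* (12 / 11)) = 122 / 11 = 11.09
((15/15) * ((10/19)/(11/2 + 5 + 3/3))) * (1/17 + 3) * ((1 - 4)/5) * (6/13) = -288/7429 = -0.04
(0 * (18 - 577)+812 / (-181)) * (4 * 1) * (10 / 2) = -16240 / 181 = -89.72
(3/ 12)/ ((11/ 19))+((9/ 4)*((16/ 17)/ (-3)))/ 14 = 1997/ 5236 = 0.38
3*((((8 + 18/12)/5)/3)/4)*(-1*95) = -361/8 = -45.12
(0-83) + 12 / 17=-1399 / 17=-82.29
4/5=0.80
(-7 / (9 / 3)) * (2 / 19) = -14 / 57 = -0.25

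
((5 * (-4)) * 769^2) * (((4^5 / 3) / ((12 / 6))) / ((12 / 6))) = -3027768320 / 3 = -1009256106.67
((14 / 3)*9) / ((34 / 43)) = 903 / 17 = 53.12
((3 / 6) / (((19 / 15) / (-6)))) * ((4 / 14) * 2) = -180 / 133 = -1.35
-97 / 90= -1.08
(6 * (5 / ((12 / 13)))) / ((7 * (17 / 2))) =65 / 119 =0.55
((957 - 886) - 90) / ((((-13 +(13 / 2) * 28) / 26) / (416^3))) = -210436096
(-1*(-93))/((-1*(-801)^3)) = 31/171307467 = 0.00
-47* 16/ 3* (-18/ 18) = 250.67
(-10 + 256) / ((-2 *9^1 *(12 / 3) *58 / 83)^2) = 282449 / 2906496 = 0.10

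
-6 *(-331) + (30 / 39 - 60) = 25048 / 13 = 1926.77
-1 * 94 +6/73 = -6856/73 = -93.92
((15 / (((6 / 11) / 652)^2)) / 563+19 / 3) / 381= 64307677 / 643509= 99.93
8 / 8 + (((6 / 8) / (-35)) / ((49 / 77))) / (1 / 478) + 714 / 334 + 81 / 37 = -32605423 / 3027710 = -10.77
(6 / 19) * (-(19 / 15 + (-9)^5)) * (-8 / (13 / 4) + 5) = 4496712 / 95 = 47333.81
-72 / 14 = -36 / 7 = -5.14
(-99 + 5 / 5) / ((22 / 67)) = -298.45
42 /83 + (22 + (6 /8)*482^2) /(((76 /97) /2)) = 1403009111 /3154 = 444834.85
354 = 354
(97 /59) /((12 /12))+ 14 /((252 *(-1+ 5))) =1.66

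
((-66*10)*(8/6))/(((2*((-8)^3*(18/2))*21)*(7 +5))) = 55/145152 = 0.00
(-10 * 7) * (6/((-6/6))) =420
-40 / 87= -0.46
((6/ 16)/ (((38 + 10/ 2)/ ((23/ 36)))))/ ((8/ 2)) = 23/ 16512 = 0.00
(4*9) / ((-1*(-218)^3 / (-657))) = -5913 / 2590058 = -0.00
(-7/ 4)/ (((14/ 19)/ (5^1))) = -95/ 8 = -11.88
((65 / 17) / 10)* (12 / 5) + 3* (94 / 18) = 16.58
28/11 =2.55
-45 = -45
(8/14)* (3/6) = 2/7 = 0.29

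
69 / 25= 2.76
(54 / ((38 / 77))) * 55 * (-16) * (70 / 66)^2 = -2058000 / 19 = -108315.79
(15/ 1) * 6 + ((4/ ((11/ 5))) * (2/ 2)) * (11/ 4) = 95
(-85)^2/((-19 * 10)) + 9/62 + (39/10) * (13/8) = -1486337/47120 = -31.54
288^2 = 82944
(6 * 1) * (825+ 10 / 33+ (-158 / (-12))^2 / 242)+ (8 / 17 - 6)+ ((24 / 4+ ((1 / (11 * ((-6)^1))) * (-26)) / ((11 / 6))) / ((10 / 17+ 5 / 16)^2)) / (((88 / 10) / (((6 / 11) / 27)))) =532528144031447 / 107568305460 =4950.60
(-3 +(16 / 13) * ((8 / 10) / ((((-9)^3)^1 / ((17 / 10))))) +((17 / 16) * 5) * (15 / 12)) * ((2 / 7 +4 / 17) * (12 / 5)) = 1710229979 / 375921000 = 4.55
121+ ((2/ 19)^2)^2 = 15768857/ 130321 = 121.00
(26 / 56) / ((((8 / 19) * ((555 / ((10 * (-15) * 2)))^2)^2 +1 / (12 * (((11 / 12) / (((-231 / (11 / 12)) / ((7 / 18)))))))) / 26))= -353210000 / 1579369603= -0.22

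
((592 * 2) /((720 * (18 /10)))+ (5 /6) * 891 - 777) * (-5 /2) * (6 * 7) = 190435 /54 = 3526.57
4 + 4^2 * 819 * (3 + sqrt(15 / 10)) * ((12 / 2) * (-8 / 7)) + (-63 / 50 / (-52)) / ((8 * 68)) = -381271321537 / 1414400 - 44928 * sqrt(6) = -379614.68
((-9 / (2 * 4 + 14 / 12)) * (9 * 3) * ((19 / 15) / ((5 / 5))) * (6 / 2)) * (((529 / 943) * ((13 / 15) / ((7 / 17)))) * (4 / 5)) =-95.15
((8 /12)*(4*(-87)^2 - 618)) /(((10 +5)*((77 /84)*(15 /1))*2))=39544 /825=47.93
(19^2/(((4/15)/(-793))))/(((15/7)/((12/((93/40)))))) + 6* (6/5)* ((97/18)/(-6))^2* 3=-2585674.19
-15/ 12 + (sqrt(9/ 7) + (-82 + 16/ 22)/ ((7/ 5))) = -18265/ 308 + 3*sqrt(7)/ 7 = -58.17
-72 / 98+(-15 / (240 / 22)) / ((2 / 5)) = -3271 / 784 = -4.17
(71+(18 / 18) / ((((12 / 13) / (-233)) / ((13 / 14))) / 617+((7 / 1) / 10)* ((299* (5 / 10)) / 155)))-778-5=-36130018064044 / 50850188837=-710.52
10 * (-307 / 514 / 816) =-1535 / 209712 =-0.01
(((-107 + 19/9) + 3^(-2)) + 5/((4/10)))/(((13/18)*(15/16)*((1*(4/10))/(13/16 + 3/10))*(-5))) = 75.81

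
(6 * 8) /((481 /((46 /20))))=552 /2405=0.23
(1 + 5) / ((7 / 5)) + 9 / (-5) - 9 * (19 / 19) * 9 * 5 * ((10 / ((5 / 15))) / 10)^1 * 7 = -8502.51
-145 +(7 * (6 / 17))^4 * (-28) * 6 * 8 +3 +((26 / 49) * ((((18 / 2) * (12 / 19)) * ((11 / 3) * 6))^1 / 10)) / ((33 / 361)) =-1026039617006 / 20462645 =-50142.08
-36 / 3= -12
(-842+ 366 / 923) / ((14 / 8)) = -3107200 / 6461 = -480.92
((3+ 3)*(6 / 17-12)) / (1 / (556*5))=-3302640 / 17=-194272.94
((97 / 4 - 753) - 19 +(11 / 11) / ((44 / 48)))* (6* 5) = -492795 / 22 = -22399.77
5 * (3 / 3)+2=7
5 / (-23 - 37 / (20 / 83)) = -100 / 3531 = -0.03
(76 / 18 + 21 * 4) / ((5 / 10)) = 1588 / 9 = 176.44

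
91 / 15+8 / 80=37 / 6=6.17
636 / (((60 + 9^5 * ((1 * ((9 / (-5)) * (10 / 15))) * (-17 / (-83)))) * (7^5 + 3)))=-4399 / 1680467123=-0.00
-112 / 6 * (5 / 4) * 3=-70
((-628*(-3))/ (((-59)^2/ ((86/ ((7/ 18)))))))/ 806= 1458216/ 9819901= 0.15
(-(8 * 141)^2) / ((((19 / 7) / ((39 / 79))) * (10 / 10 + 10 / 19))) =-151619.74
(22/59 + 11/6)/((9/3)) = 781/1062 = 0.74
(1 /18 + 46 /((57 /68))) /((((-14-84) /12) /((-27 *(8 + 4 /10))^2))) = -164348676 /475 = -345997.21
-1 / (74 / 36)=-18 / 37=-0.49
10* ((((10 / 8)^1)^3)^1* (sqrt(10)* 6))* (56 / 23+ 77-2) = 28695.74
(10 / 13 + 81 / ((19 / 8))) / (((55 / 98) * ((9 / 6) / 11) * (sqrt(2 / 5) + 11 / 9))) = 55715352 / 109421 -45585288 * sqrt(10) / 547105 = 245.70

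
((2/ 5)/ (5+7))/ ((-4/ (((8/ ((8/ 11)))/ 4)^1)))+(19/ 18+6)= 10127/ 1440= 7.03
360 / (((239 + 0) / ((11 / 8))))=495 / 239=2.07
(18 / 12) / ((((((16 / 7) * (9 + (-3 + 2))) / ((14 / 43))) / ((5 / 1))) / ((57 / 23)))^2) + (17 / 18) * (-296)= -279.48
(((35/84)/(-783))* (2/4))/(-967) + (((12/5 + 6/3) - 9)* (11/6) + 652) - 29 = 55839109453/90859320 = 614.57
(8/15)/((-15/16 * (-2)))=0.28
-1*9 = -9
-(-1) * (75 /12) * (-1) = -25 /4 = -6.25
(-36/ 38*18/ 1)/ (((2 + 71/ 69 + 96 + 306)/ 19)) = -22356/ 27947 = -0.80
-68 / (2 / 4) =-136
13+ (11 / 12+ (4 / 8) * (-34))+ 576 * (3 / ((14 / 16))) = 165629 / 84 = 1971.77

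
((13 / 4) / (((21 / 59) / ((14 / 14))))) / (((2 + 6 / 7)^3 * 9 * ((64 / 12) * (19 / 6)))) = 37583 / 14592000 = 0.00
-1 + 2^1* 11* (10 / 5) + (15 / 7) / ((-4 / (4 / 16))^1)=4801 / 112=42.87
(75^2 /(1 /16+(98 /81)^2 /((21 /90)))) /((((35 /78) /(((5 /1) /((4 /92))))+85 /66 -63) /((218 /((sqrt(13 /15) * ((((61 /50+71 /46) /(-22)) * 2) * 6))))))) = 274655834046000 * sqrt(195) /1716016392433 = 2235.04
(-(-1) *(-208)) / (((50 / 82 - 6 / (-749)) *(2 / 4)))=-12774944 / 18971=-673.39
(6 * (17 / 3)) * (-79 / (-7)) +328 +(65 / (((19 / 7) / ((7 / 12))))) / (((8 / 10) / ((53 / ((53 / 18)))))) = 1091689 / 1064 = 1026.02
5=5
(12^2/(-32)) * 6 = -27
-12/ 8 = -1.50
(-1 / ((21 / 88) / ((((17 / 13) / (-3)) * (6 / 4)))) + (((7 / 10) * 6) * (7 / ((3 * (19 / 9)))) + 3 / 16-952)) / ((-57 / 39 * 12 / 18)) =391900867 / 404320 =969.28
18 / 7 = 2.57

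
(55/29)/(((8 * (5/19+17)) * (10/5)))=1045/152192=0.01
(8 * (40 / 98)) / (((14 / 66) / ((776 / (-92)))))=-1024320 / 7889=-129.84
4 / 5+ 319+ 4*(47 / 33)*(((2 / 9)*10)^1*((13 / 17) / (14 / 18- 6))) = 891839 / 2805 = 317.95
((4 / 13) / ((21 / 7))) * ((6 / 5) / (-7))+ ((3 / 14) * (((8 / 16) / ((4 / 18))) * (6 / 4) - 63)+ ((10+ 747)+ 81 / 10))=1095357 / 1456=752.31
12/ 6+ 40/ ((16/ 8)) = 22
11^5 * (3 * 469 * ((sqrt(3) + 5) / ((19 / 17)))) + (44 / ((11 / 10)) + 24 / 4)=3852178869 * sqrt(3) / 19 + 19260895219 / 19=1364898144.21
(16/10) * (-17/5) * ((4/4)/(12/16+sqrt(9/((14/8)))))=3808/4275 - 4352 * sqrt(7)/4275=-1.80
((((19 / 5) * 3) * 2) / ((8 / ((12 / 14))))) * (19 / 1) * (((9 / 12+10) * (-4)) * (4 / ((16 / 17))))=-2375019 / 280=-8482.21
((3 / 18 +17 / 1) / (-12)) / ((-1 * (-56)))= -103 / 4032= -0.03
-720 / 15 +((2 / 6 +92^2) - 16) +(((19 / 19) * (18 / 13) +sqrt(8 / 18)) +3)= 109270 / 13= 8405.38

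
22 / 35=0.63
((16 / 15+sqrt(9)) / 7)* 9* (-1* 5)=-183 / 7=-26.14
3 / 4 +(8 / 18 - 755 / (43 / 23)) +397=-8735 / 1548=-5.64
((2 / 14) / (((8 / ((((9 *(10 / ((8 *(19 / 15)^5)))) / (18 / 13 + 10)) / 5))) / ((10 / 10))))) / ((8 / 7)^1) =88846875 / 93814438912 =0.00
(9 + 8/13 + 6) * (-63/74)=-13.29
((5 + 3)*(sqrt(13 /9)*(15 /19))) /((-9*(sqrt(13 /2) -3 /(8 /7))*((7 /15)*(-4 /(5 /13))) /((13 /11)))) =-80*sqrt(13) /209 -4160*sqrt(2) /4389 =-2.72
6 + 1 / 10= 61 / 10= 6.10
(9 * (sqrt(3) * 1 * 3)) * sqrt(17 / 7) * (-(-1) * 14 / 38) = 26.85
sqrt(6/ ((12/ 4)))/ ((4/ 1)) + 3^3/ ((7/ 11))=sqrt(2)/ 4 + 297/ 7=42.78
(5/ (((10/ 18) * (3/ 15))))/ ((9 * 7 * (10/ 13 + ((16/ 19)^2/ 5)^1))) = 117325/ 149646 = 0.78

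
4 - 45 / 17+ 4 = 91 / 17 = 5.35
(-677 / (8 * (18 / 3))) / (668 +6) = -677 / 32352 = -0.02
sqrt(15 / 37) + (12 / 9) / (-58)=-2 / 87 + sqrt(555) / 37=0.61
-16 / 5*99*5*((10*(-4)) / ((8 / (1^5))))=7920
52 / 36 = 13 / 9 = 1.44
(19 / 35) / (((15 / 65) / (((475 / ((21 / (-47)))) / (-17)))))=1102855 / 7497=147.11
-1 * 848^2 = -719104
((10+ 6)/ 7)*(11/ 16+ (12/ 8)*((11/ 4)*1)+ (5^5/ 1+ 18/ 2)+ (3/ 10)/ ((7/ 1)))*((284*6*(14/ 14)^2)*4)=11980885344/ 245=48901572.83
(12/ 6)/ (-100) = -1/ 50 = -0.02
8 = 8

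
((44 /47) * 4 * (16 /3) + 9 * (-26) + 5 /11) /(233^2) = -331253 /84202239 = -0.00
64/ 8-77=-69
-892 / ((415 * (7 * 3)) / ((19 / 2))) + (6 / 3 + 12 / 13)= 221008 / 113295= 1.95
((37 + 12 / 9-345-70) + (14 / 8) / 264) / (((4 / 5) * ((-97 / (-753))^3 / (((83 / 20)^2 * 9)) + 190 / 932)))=-817771089646288473291 / 354110872159054912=-2309.36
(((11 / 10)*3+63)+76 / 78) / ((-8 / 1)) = -26237 / 3120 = -8.41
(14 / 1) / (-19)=-14 / 19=-0.74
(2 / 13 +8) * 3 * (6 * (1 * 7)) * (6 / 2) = 40068 / 13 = 3082.15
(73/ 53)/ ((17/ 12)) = 876/ 901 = 0.97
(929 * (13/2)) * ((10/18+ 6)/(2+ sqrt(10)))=-712543/54+ 712543 * sqrt(10)/108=7668.27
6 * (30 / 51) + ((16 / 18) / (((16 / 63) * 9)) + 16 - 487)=-142927 / 306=-467.08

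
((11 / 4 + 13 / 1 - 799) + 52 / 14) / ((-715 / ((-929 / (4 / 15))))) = -4679373 / 1232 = -3798.19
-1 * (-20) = 20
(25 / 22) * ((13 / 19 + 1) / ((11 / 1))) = 400 / 2299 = 0.17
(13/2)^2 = 169/4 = 42.25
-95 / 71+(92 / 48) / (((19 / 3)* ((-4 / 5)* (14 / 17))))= -543125 / 302176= -1.80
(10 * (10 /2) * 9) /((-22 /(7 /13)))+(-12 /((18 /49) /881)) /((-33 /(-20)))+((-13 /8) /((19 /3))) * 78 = -155370337 /8892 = -17473.05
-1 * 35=-35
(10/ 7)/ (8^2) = 5/ 224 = 0.02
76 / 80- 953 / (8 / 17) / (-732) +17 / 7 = 1259507 / 204960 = 6.15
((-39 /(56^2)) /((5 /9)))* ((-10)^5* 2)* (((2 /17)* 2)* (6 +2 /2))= 877500 /119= 7373.95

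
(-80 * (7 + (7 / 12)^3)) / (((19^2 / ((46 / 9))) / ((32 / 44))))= -5721940 / 964953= -5.93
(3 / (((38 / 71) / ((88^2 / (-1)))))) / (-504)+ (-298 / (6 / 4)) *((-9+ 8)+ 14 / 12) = 63458 / 1197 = 53.01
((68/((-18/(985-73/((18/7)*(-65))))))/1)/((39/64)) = -1254421568/205335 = -6109.15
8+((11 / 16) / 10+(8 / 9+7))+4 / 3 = 24899 / 1440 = 17.29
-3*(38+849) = -2661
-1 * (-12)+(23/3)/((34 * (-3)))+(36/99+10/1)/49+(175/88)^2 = 934192265/58056768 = 16.09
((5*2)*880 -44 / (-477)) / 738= 11.92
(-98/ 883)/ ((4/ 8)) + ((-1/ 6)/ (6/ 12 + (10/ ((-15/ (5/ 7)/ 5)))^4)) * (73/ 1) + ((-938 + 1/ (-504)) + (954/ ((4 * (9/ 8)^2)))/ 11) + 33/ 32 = -1044738236558879/ 1135049368992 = -920.43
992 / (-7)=-992 / 7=-141.71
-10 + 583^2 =339879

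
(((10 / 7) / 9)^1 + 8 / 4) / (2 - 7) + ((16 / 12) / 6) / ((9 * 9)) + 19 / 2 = 9.07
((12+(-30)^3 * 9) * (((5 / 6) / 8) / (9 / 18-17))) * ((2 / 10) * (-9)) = -60747 / 22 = -2761.23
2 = 2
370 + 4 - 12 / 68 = 6355 / 17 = 373.82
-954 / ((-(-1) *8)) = -119.25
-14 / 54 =-7 / 27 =-0.26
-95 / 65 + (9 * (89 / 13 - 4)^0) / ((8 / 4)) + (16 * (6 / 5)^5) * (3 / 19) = 14395073 / 1543750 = 9.32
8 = 8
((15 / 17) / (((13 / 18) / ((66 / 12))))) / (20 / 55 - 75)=-16335 / 181441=-0.09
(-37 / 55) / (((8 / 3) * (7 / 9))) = -999 / 3080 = -0.32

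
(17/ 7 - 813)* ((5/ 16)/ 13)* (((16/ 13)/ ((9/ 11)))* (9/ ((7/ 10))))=-3120700/ 8281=-376.85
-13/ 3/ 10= -13/ 30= -0.43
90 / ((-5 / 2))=-36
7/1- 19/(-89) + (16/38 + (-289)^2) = 141246921/1691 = 83528.63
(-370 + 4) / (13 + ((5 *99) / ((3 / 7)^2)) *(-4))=122 / 3589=0.03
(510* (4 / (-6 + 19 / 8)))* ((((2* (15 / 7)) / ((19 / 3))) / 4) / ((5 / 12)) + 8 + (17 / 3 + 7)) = -45739520 / 3857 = -11858.83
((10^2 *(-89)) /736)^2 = 4950625 /33856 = 146.23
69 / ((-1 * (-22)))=69 / 22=3.14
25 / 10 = 5 / 2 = 2.50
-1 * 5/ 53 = -5/ 53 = -0.09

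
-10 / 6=-5 / 3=-1.67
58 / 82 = 29 / 41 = 0.71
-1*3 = -3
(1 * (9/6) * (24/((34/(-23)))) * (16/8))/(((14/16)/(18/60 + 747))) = -24750576/595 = -41597.61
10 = 10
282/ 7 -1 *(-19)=415/ 7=59.29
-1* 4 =-4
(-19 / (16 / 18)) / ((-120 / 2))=57 / 160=0.36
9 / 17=0.53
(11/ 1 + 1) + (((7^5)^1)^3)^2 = 22539340290692258087863261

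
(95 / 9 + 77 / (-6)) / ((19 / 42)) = -287 / 57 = -5.04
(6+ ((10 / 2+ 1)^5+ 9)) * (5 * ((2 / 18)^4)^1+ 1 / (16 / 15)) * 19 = 4860038785 / 34992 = 138890.00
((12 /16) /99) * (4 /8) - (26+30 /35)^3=-1754193065 /90552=-19372.22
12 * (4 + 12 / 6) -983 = -911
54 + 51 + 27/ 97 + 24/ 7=73812/ 679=108.71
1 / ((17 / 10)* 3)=10 / 51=0.20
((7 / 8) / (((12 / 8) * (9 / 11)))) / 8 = 77 / 864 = 0.09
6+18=24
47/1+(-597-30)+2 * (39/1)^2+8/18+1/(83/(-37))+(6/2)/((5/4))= 9204529/3735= 2464.40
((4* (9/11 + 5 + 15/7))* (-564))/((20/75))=-67350.39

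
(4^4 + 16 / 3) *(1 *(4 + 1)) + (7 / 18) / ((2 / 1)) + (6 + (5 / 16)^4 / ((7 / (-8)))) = 677556743 / 516096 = 1312.85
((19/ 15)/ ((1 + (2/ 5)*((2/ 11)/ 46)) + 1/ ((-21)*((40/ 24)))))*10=168245/ 12924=13.02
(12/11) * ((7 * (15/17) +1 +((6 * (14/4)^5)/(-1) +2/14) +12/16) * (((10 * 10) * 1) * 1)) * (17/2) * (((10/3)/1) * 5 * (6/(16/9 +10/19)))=-1918855659375/15169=-126498494.26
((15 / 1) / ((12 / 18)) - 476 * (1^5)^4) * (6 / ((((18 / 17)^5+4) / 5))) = -19317154485 / 7568996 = -2552.14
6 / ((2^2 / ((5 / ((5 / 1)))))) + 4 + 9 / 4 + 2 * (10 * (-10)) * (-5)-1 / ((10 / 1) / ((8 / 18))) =181387 / 180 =1007.71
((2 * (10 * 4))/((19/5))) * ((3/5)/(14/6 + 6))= 1.52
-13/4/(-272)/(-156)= -1/13056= -0.00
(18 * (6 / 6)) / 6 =3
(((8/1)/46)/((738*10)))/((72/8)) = 1/381915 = 0.00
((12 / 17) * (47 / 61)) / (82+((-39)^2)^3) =564 / 3648937365191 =0.00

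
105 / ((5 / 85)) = 1785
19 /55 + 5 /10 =0.85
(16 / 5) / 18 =0.18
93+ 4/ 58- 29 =1858/ 29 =64.07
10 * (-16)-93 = -253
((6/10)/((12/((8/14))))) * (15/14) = 3/98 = 0.03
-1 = -1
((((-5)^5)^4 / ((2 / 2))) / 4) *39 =3719329833984375 / 4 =929832458496093.75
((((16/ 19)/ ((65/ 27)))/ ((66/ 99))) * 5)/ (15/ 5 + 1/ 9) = 1458/ 1729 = 0.84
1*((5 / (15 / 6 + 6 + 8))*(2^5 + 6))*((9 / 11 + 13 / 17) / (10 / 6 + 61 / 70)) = 7.18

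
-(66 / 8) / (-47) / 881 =33 / 165628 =0.00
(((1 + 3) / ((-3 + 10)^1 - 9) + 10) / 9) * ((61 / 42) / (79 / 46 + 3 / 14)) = 0.67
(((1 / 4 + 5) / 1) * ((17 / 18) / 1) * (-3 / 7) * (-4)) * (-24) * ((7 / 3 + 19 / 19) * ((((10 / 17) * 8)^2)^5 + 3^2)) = -429497455357804161640 / 118587876497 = -3621765293.76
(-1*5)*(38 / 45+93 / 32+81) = -122041 / 288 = -423.75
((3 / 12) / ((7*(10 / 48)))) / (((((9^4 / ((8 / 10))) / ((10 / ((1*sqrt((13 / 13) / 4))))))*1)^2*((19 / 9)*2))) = 256 / 1060224795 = 0.00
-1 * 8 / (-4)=2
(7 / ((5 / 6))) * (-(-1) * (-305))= -2562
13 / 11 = 1.18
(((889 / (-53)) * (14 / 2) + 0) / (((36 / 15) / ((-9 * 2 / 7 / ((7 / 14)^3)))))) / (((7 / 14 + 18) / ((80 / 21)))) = 406400 / 1961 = 207.24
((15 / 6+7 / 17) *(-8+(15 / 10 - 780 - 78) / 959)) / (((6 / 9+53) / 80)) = -101318580 / 2624783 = -38.60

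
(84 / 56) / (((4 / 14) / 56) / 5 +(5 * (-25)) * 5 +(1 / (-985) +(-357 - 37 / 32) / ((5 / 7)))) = -2316720 / 1739731223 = -0.00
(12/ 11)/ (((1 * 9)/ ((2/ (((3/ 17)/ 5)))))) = 680/ 99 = 6.87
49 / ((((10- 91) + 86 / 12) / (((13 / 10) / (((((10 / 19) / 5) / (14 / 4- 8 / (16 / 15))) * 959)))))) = 10374 / 303455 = 0.03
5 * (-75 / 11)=-375 / 11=-34.09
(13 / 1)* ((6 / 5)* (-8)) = -624 / 5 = -124.80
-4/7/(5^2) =-4/175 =-0.02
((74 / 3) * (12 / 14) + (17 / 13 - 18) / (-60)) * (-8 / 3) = -233918 / 4095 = -57.12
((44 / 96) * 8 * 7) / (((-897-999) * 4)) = -77 / 22752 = -0.00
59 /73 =0.81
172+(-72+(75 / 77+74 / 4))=18399 / 154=119.47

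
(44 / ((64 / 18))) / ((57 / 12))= 99 / 38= 2.61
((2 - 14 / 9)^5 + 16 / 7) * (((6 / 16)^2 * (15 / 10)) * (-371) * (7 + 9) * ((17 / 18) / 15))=-53606797 / 295245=-181.57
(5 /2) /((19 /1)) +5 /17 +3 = 2213 /646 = 3.43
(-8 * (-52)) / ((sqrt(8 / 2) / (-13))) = -2704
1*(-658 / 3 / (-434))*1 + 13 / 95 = 5674 / 8835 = 0.64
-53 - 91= -144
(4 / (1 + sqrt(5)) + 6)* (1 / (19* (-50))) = -1 / 190-sqrt(5) / 950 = -0.01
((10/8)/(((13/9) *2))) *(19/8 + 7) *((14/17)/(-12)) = -7875/28288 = -0.28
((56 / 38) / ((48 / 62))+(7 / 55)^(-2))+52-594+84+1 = -2197319 / 5586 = -393.36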